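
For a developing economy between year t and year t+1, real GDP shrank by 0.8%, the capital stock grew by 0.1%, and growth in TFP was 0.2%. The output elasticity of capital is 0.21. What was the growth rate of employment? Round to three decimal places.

-1.292%

Labor's share = 1 − 0.21 = 0.79.
gY = gA + 0.21×0.1 + 0.79×g.
0.79×g = -0.8 − 0.2 − 0.021 = -1.021.
g = -1.021 / 0.79 = -1.29241%.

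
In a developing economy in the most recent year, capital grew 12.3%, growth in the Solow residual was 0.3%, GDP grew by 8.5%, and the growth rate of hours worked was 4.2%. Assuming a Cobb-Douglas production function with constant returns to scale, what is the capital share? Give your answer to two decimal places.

0.49

gY = gA + α·gK + (1−α)·gL, so gY − gA − gL = α(gK − gL).
8.5 − 0.3 − 4.2 = α × (12.3 − 4.2).
4 = 8.1 α, so α = 0.4938.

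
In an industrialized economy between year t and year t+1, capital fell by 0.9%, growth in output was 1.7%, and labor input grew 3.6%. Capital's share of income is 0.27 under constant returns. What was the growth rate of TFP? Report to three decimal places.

Labor's share = 1 − 0.27 = 0.73.
Capital: 0.27 × (-0.9) = -0.243 pp.
Labor input: 0.73 × 3.6 = 2.628 pp.
TFP growth = 1.7 − 2.385 = -0.685%.

-0.685%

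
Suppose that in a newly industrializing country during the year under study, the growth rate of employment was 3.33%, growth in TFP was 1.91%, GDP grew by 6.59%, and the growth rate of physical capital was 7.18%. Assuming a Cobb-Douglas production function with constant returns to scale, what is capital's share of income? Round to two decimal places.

gY = gA + α·gK + (1−α)·gL, so gY − gA − gL = α(gK − gL).
6.59 − 1.91 − 3.33 = α × (7.18 − 3.33).
1.35 = 3.85 α, so α = 0.3506.

α = 0.35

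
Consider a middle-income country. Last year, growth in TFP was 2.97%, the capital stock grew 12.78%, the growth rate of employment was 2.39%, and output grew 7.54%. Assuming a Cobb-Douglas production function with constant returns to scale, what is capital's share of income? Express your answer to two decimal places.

Capital's share of income is 0.21.

gY = gA + α·gK + (1−α)·gL, so gY − gA − gL = α(gK − gL).
7.54 − 2.97 − 2.39 = α × (12.78 − 2.39).
2.18 = 10.39 α, so α = 0.2098.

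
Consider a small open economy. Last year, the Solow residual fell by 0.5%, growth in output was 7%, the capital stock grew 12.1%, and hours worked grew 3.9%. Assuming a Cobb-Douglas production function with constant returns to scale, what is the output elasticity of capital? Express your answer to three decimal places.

gY = gA + α·gK + (1−α)·gL, so gY − gA − gL = α(gK − gL).
7 + 0.5 − 3.9 = α × (12.1 − 3.9).
3.6 = 8.2 α, so α = 0.43902.

α = 0.439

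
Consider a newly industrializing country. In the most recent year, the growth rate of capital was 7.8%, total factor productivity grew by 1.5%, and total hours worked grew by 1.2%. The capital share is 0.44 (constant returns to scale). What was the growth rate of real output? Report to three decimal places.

5.604%

Labor's share = 1 − 0.44 = 0.56.
Capital: 0.44 × 7.8 = 3.432 pp.
Total hours worked: 0.56 × 1.2 = 0.672 pp.
Output growth = 1.5 + 4.104 = 5.604%.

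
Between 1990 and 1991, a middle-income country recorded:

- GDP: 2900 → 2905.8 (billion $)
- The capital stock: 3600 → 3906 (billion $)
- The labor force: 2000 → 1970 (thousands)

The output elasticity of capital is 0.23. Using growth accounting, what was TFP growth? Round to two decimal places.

GDP growth = (2905.8 − 2900) / 2900 = 0.2%.
The capital stock growth = (3906 − 3600) / 3600 = 8.5%.
The labor force growth = (1970 − 2000) / 2000 = -1.5%.
Labor's share = 1 − 0.23 = 0.77.
The capital stock: 0.23 × 8.5 = 1.955 pp.
The labor force: 0.77 × (-1.5) = -1.155 pp.
TFP growth = 0.2 − 0.8 = -0.6%.

-0.60%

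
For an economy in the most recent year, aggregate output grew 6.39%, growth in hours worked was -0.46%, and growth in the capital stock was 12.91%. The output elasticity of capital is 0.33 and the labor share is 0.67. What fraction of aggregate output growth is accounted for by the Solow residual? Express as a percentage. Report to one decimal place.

38.2%

Labor's share = 1 − 0.33 = 0.67.
The capital stock: 0.33 × 12.91 = 4.2603 pp.
Hours worked: 0.67 × (-0.46) = -0.3082 pp.
TFP growth = 6.39 − 3.9521 = 2.4379%.
TFP share of growth = 2.4379 / 6.39 × 100 = 38.152%.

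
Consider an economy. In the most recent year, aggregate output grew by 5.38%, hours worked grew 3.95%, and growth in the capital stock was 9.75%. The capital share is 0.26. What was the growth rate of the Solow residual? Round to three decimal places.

-0.078%

Labor's share = 1 − 0.26 = 0.74.
The capital stock: 0.26 × 9.75 = 2.535 pp.
Hours worked: 0.74 × 3.95 = 2.923 pp.
TFP growth = 5.38 − 5.458 = -0.078%.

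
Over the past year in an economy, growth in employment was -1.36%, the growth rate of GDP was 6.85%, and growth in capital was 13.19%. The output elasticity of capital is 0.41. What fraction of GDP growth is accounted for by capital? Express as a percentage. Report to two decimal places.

Capital contributed 0.41 × 13.19 = 5.4079 pp.
Share of growth = 5.4079 / 6.85 × 100 = 78.9474%.

78.95%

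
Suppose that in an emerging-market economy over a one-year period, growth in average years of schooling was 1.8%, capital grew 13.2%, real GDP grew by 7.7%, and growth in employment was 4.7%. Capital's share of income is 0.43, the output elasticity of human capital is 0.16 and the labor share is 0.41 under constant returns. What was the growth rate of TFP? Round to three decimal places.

Labor's share = 1 − 0.43 − 0.16 = 0.41.
Capital: 0.43 × 13.2 = 5.676 pp.
Average years of schooling: 0.16 × 1.8 = 0.288 pp.
Employment: 0.41 × 4.7 = 1.927 pp.
TFP growth = 7.7 − 7.891 = -0.191%.

-0.191%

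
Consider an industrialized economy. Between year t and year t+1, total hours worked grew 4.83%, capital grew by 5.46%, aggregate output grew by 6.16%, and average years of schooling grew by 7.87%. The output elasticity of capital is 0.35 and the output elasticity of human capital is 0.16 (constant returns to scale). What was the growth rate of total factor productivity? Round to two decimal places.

0.62%

Labor's share = 1 − 0.35 − 0.16 = 0.49.
Capital: 0.35 × 5.46 = 1.911 pp.
Average years of schooling: 0.16 × 7.87 = 1.2592 pp.
Total hours worked: 0.49 × 4.83 = 2.3667 pp.
TFP growth = 6.16 − 5.5369 = 0.6231%.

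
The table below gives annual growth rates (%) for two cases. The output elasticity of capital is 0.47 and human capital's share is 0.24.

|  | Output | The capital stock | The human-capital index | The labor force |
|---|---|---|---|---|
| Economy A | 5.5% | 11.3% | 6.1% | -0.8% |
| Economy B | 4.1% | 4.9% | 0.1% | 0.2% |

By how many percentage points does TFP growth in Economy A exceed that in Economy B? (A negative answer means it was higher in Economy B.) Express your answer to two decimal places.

Labor's share = 1 − 0.47 − 0.24 = 0.29.
Economy A: TFP = 5.5 − 5.311 − 1.464 + 0.232 = -1.043%.
Economy B: TFP = 4.1 − 2.303 − 0.024 − 0.058 = 1.715%.
Difference = -1.043 − (1.715) = -2.758 pp.

-2.76 percentage points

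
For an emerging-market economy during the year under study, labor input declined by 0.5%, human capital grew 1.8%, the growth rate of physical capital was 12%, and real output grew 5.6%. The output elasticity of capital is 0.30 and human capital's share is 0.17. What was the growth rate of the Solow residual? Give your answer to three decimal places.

1.959%

Labor's share = 1 − 0.3 − 0.17 = 0.53.
Physical capital: 0.3 × 12 = 3.6 pp.
Human capital: 0.17 × 1.8 = 0.306 pp.
Labor input: 0.53 × (-0.5) = -0.265 pp.
TFP growth = 5.6 − 3.641 = 1.959%.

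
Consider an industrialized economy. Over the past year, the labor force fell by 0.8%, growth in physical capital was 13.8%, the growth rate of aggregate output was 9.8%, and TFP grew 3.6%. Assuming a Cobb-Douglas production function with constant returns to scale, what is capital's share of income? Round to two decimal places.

α = 0.48

gY = gA + α·gK + (1−α)·gL, so gY − gA − gL = α(gK − gL).
9.8 − 3.6 + 0.8 = α × (13.8 − (-0.8)).
7 = 14.6 α, so α = 0.4795.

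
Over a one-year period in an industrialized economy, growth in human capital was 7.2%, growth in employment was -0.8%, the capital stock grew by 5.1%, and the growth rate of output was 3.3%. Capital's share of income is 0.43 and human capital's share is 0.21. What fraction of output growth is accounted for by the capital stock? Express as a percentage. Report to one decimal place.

The capital stock contributed 0.43 × 5.1 = 2.193 pp.
Share of growth = 2.193 / 3.3 × 100 = 66.455%.

The capital stock accounted for 66.5% of growth.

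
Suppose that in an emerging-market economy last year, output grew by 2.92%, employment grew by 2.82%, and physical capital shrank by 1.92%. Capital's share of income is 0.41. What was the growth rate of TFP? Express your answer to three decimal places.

Labor's share = 1 − 0.41 = 0.59.
Physical capital: 0.41 × (-1.92) = -0.7872 pp.
Employment: 0.59 × 2.82 = 1.6638 pp.
TFP growth = 2.92 − 0.8766 = 2.0434%.

TFP growth was 2.043%.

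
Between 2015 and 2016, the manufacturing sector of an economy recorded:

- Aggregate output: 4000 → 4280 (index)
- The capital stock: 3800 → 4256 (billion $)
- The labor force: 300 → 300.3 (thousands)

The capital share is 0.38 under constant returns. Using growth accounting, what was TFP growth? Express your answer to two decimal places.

2.38%

Aggregate output growth = (4280 − 4000) / 4000 = 7%.
The capital stock growth = (4256 − 3800) / 3800 = 12%.
The labor force growth = (300.3 − 300) / 300 = 0.1%.
Labor's share = 1 − 0.38 = 0.62.
The capital stock: 0.38 × 12 = 4.56 pp.
The labor force: 0.62 × 0.1 = 0.062 pp.
TFP growth = 7 − 4.622 = 2.378%.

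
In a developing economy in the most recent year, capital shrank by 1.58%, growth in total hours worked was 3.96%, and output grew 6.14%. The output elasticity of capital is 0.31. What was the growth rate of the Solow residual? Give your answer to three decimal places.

Labor's share = 1 − 0.31 = 0.69.
Capital: 0.31 × (-1.58) = -0.4898 pp.
Total hours worked: 0.69 × 3.96 = 2.7324 pp.
TFP growth = 6.14 − 2.2426 = 3.8974%.

The Solow residual growth was 3.897%.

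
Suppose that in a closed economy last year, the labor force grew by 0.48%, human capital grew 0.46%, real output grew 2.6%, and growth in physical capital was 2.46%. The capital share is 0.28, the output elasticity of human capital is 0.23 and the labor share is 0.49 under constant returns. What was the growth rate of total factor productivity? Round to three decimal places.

Labor's share = 1 − 0.28 − 0.23 = 0.49.
Physical capital: 0.28 × 2.46 = 0.6888 pp.
Human capital: 0.23 × 0.46 = 0.1058 pp.
The labor force: 0.49 × 0.48 = 0.2352 pp.
TFP growth = 2.6 − 1.0298 = 1.5702%.

1.570%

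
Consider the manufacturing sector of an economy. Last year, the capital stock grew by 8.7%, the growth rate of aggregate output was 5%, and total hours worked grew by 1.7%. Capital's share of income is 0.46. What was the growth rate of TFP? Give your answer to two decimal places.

Labor's share = 1 − 0.46 = 0.54.
The capital stock: 0.46 × 8.7 = 4.002 pp.
Total hours worked: 0.54 × 1.7 = 0.918 pp.
TFP growth = 5 − 4.92 = 0.08%.

TFP growth was 0.08%.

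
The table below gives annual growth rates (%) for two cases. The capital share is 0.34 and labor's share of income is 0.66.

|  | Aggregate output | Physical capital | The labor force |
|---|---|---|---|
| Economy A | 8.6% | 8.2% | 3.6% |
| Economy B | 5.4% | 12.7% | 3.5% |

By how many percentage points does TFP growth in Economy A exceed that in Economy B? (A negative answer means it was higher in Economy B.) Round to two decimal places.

4.66 percentage points

Labor's share = 1 − 0.34 = 0.66.
Economy A: TFP = 8.6 − 2.788 − 2.376 = 3.436%.
Economy B: TFP = 5.4 − 4.318 − 2.31 = -1.228%.
Difference = 3.436 − (-1.228) = 4.664 pp.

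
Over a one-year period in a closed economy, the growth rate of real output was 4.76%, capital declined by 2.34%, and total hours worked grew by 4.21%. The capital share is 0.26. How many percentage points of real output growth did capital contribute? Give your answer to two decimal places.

Contribution = share × growth = 0.26 × (-2.34) = -0.6084 pp.

-0.61 percentage points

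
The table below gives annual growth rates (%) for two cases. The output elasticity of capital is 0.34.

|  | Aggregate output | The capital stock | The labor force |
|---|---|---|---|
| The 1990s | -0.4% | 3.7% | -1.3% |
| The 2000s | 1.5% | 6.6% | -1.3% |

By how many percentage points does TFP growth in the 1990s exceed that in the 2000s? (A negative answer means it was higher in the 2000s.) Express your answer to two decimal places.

Labor's share = 1 − 0.34 = 0.66.
The 1990s: TFP = -0.4 − 1.258 + 0.858 = -0.8%.
The 2000s: TFP = 1.5 − 2.244 + 0.858 = 0.114%.
Difference = -0.8 − (0.114) = -0.914 pp.

-0.91 percentage points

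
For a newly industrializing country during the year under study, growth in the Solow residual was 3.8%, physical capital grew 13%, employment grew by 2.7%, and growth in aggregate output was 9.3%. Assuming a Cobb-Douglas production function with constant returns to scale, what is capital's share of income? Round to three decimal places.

gY = gA + α·gK + (1−α)·gL, so gY − gA − gL = α(gK − gL).
9.3 − 3.8 − 2.7 = α × (13 − 2.7).
2.8 = 10.3 α, so α = 0.27184.

Capital's share of income is 0.272.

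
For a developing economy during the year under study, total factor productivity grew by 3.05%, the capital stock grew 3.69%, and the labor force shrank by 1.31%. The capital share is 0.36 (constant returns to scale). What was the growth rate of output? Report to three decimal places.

Output growth was 3.540%.

Labor's share = 1 − 0.36 = 0.64.
The capital stock: 0.36 × 3.69 = 1.3284 pp.
The labor force: 0.64 × (-1.31) = -0.8384 pp.
Output growth = 3.05 + 0.49 = 3.54%.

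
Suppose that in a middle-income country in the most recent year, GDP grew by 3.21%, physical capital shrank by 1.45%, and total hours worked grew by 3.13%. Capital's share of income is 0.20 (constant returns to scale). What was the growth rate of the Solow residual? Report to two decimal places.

1.00%

Labor's share = 1 − 0.2 = 0.8.
Physical capital: 0.2 × (-1.45) = -0.29 pp.
Total hours worked: 0.8 × 3.13 = 2.504 pp.
TFP growth = 3.21 − 2.214 = 0.996%.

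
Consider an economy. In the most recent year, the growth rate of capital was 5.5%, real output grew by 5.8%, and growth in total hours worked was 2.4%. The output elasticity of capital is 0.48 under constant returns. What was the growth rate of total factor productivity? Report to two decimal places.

1.91%

Labor's share = 1 − 0.48 = 0.52.
Capital: 0.48 × 5.5 = 2.64 pp.
Total hours worked: 0.52 × 2.4 = 1.248 pp.
TFP growth = 5.8 − 3.888 = 1.912%.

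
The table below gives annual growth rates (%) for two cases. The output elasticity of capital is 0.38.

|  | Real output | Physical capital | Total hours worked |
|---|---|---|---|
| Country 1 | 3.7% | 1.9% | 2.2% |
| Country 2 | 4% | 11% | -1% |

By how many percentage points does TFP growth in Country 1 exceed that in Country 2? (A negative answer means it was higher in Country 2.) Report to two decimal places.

1.17 percentage points

Labor's share = 1 − 0.38 = 0.62.
Country 1: TFP = 3.7 − 0.722 − 1.364 = 1.614%.
Country 2: TFP = 4 − 4.18 + 0.62 = 0.44%.
Difference = 1.614 − (0.44) = 1.174 pp.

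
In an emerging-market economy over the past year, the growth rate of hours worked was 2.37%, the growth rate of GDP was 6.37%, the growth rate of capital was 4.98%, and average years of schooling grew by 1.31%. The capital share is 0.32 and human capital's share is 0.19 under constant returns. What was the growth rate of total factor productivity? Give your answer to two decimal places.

3.37%

Labor's share = 1 − 0.32 − 0.19 = 0.49.
Capital: 0.32 × 4.98 = 1.5936 pp.
Average years of schooling: 0.19 × 1.31 = 0.2489 pp.
Hours worked: 0.49 × 2.37 = 1.1613 pp.
TFP growth = 6.37 − 3.0038 = 3.3662%.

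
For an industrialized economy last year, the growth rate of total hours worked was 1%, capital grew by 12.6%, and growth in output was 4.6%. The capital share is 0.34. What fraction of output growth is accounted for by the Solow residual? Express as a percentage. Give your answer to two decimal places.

-7.48%

Labor's share = 1 − 0.34 = 0.66.
Capital: 0.34 × 12.6 = 4.284 pp.
Total hours worked: 0.66 × 1 = 0.66 pp.
TFP growth = 4.6 − 4.944 = -0.344%.
TFP share of growth = -0.344 / 4.6 × 100 = -7.4783%.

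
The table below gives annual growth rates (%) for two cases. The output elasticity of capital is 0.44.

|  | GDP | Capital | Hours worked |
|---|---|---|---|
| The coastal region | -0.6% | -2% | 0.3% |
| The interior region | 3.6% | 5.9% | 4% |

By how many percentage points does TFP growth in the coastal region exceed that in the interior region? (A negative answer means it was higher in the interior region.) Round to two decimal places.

Labor's share = 1 − 0.44 = 0.56.
The coastal region: TFP = -0.6 + 0.88 − 0.168 = 0.112%.
The interior region: TFP = 3.6 − 2.596 − 2.24 = -1.236%.
Difference = 0.112 − (-1.236) = 1.348 pp.

1.35 percentage points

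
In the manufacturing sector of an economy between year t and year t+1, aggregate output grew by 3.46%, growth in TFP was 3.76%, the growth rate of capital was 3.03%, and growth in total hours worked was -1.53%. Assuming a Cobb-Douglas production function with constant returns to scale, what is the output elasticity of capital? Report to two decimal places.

0.27

gY = gA + α·gK + (1−α)·gL, so gY − gA − gL = α(gK − gL).
3.46 − 3.76 + 1.53 = α × (3.03 − (-1.53)).
1.23 = 4.56 α, so α = 0.2697.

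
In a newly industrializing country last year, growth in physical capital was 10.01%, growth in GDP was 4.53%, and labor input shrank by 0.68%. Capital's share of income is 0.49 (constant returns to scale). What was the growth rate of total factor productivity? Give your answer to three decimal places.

-0.028%

Labor's share = 1 − 0.49 = 0.51.
Physical capital: 0.49 × 10.01 = 4.9049 pp.
Labor input: 0.51 × (-0.68) = -0.3468 pp.
TFP growth = 4.53 − 4.5581 = -0.0281%.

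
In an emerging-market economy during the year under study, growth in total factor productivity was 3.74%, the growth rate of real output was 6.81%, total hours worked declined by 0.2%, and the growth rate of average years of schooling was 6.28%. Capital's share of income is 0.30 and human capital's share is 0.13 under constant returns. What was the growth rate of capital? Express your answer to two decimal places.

7.89%

Labor's share = 1 − 0.3 − 0.13 = 0.57.
gY = gA + 0.13×6.28 + 0.57×(-0.2) + 0.3×g.
0.3×g = 6.81 − 3.74 − 0.7024 = 2.3676.
g = 2.3676 / 0.3 = 7.892%.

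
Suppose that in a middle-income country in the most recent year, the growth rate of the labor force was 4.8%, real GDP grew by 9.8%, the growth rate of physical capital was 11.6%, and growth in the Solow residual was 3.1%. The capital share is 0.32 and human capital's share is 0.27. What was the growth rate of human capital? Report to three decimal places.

Labor's share = 1 − 0.32 − 0.27 = 0.41.
gY = gA + 0.32×11.6 + 0.41×4.8 + 0.27×g.
0.27×g = 9.8 − 3.1 − 5.68 = 1.02.
g = 1.02 / 0.27 = 3.77778%.

3.778%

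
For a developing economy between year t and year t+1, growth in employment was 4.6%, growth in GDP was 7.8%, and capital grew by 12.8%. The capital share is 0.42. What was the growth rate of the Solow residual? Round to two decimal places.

-0.24%

Labor's share = 1 − 0.42 = 0.58.
Capital: 0.42 × 12.8 = 5.376 pp.
Employment: 0.58 × 4.6 = 2.668 pp.
TFP growth = 7.8 − 8.044 = -0.244%.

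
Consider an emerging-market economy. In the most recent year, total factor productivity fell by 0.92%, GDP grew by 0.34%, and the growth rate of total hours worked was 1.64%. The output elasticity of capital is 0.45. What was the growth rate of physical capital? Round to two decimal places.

Labor's share = 1 − 0.45 = 0.55.
gY = gA + 0.55×1.64 + 0.45×g.
0.45×g = 0.34 + 0.92 − 0.902 = 0.358.
g = 0.358 / 0.45 = 0.7956%.

Physical capital growth was 0.80%.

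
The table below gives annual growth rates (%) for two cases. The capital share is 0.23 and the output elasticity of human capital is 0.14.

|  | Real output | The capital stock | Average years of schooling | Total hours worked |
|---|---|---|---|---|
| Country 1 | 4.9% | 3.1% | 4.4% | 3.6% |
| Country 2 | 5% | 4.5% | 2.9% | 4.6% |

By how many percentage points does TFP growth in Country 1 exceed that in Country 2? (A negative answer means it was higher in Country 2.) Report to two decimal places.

0.64 percentage points

Labor's share = 1 − 0.23 − 0.14 = 0.63.
Country 1: TFP = 4.9 − 0.713 − 0.616 − 2.268 = 1.303%.
Country 2: TFP = 5 − 1.035 − 0.406 − 2.898 = 0.661%.
Difference = 1.303 − (0.661) = 0.642 pp.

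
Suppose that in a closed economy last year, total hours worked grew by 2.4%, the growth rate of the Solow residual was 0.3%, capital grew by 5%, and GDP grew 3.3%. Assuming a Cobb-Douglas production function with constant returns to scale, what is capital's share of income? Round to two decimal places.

Capital's share of income is 0.23.

gY = gA + α·gK + (1−α)·gL, so gY − gA − gL = α(gK − gL).
3.3 − 0.3 − 2.4 = α × (5 − 2.4).
0.6 = 2.6 α, so α = 0.2308.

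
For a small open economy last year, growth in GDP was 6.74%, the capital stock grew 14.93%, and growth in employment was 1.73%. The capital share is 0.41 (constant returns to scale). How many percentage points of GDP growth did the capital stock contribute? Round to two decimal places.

6.12 percentage points

Contribution = share × growth = 0.41 × 14.93 = 6.1213 pp.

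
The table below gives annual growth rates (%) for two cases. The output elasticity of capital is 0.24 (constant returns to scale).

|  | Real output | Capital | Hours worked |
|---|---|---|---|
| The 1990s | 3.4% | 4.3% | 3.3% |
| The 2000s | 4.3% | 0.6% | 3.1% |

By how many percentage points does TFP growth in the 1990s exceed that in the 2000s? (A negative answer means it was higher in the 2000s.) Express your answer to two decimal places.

Labor's share = 1 − 0.24 = 0.76.
The 1990s: TFP = 3.4 − 1.032 − 2.508 = -0.14%.
The 2000s: TFP = 4.3 − 0.144 − 2.356 = 1.8%.
Difference = -0.14 − (1.8) = -1.94 pp.

-1.94 percentage points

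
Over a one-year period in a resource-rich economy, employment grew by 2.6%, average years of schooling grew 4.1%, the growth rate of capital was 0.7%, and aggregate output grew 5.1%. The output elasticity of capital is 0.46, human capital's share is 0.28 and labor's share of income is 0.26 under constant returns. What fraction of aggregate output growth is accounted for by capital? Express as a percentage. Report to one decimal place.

Capital accounted for 6.3% of growth.

Capital contributed 0.46 × 0.7 = 0.322 pp.
Share of growth = 0.322 / 5.1 × 100 = 6.314%.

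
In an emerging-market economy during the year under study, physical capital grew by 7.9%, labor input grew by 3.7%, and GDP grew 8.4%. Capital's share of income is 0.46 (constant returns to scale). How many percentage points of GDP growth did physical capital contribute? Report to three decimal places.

3.634 percentage points

Contribution = share × growth = 0.46 × 7.9 = 3.634 pp.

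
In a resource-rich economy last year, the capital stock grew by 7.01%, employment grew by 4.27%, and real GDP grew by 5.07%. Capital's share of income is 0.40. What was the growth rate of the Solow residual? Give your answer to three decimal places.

-0.296%

Labor's share = 1 − 0.4 = 0.6.
The capital stock: 0.4 × 7.01 = 2.804 pp.
Employment: 0.6 × 4.27 = 2.562 pp.
TFP growth = 5.07 − 5.366 = -0.296%.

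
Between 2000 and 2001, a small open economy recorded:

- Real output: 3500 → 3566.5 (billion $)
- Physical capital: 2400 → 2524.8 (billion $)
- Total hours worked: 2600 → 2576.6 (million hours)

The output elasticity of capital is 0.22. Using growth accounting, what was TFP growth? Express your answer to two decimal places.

Real output growth = (3566.5 − 3500) / 3500 = 1.9%.
Physical capital growth = (2524.8 − 2400) / 2400 = 5.2%.
Total hours worked growth = (2576.6 − 2600) / 2600 = -0.9%.
Labor's share = 1 − 0.22 = 0.78.
Physical capital: 0.22 × 5.2 = 1.144 pp.
Total hours worked: 0.78 × (-0.9) = -0.702 pp.
TFP growth = 1.9 − 0.442 = 1.458%.

1.46%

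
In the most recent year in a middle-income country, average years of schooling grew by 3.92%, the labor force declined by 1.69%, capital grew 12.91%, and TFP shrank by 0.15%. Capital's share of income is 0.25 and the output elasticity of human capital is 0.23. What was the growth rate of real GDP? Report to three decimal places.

Labor's share = 1 − 0.25 − 0.23 = 0.52.
Capital: 0.25 × 12.91 = 3.2275 pp.
Average years of schooling: 0.23 × 3.92 = 0.9016 pp.
The labor force: 0.52 × (-1.69) = -0.8788 pp.
Output growth = -0.15 + 3.2503 = 3.1003%.

3.100%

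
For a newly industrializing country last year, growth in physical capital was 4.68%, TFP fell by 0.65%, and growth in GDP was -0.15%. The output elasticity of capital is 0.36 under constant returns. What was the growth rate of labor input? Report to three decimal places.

Labor's share = 1 − 0.36 = 0.64.
gY = gA + 0.36×4.68 + 0.64×g.
0.64×g = -0.15 + 0.65 − 1.6848 = -1.1848.
g = -1.1848 / 0.64 = -1.85125%.

-1.851%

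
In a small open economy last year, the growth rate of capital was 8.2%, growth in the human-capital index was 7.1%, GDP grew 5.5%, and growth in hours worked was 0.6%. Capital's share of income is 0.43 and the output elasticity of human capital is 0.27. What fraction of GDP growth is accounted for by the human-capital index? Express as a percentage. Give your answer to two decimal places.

The human-capital index contributed 0.27 × 7.1 = 1.917 pp.
Share of growth = 1.917 / 5.5 × 100 = 34.8545%.

34.85%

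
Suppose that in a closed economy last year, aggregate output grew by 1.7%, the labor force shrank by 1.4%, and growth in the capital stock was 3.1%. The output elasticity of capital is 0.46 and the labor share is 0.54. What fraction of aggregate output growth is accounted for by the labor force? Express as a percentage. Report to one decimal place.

-44.5%

Labor's share = 1 − 0.46 = 0.54.
The labor force contributed 0.54 × (-1.4) = -0.756 pp.
Share of growth = -0.756 / 1.7 × 100 = -44.471%.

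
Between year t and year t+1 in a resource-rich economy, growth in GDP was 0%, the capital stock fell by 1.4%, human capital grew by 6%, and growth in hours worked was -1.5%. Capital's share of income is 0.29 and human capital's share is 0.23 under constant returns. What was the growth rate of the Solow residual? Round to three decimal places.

-0.254%

Labor's share = 1 − 0.29 − 0.23 = 0.48.
The capital stock: 0.29 × (-1.4) = -0.406 pp.
Human capital: 0.23 × 6 = 1.38 pp.
Hours worked: 0.48 × (-1.5) = -0.72 pp.
TFP growth = 0 − 0.254 = -0.254%.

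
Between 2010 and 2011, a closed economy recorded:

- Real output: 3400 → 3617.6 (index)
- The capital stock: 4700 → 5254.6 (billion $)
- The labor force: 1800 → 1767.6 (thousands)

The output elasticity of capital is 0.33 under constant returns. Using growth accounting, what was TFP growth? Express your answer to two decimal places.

TFP grew 3.71%.

Real output growth = (3617.6 − 3400) / 3400 = 6.4%.
The capital stock growth = (5254.6 − 4700) / 4700 = 11.8%.
The labor force growth = (1767.6 − 1800) / 1800 = -1.8%.
Labor's share = 1 − 0.33 = 0.67.
The capital stock: 0.33 × 11.8 = 3.894 pp.
The labor force: 0.67 × (-1.8) = -1.206 pp.
TFP growth = 6.4 − 2.688 = 3.712%.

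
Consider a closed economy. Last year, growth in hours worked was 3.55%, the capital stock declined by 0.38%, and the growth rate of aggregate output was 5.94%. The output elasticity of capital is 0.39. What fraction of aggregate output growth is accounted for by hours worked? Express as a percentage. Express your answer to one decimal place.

Labor's share = 1 − 0.39 = 0.61.
Hours worked contributed 0.61 × 3.55 = 2.1655 pp.
Share of growth = 2.1655 / 5.94 × 100 = 36.456%.

Hours worked accounted for 36.5% of growth.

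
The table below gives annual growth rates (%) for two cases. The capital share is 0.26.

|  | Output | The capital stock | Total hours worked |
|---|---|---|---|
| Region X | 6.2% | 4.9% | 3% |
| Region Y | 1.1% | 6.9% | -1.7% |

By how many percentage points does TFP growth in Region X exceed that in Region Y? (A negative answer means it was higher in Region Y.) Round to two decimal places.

Labor's share = 1 − 0.26 = 0.74.
Region X: TFP = 6.2 − 1.274 − 2.22 = 2.706%.
Region Y: TFP = 1.1 − 1.794 + 1.258 = 0.564%.
Difference = 2.706 − (0.564) = 2.142 pp.

2.14 percentage points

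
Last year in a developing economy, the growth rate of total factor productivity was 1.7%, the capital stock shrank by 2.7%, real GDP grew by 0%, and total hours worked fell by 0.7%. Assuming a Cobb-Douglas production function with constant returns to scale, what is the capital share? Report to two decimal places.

α = 0.50

gY = gA + α·gK + (1−α)·gL, so gY − gA − gL = α(gK − gL).
0 − 1.7 + 0.7 = α × (-2.7 − (-0.7)).
-1 = -2 α, so α = 0.5.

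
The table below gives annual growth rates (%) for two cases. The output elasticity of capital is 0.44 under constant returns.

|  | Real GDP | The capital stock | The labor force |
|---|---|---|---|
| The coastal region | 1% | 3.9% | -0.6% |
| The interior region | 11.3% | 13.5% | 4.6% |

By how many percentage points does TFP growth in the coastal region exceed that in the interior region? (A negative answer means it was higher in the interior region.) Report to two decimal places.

-3.16 percentage points

Labor's share = 1 − 0.44 = 0.56.
The coastal region: TFP = 1 − 1.716 + 0.336 = -0.38%.
The interior region: TFP = 11.3 − 5.94 − 2.576 = 2.784%.
Difference = -0.38 − (2.784) = -3.164 pp.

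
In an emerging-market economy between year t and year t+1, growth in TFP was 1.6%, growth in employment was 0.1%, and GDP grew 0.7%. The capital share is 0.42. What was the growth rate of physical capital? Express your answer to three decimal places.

-2.281%

Labor's share = 1 − 0.42 = 0.58.
gY = gA + 0.58×0.1 + 0.42×g.
0.42×g = 0.7 − 1.6 − 0.058 = -0.958.
g = -0.958 / 0.42 = -2.28095%.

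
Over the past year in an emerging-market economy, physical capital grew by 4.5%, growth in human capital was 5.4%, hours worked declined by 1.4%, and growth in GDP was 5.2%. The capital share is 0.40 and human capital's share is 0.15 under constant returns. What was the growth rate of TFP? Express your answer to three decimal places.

TFP grew 3.220%.

Labor's share = 1 − 0.4 − 0.15 = 0.45.
Physical capital: 0.4 × 4.5 = 1.8 pp.
Human capital: 0.15 × 5.4 = 0.81 pp.
Hours worked: 0.45 × (-1.4) = -0.63 pp.
TFP growth = 5.2 − 1.98 = 3.22%.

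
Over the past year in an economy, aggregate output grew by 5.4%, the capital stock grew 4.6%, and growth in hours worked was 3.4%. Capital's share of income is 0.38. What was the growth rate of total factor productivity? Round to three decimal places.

Labor's share = 1 − 0.38 = 0.62.
The capital stock: 0.38 × 4.6 = 1.748 pp.
Hours worked: 0.62 × 3.4 = 2.108 pp.
TFP growth = 5.4 − 3.856 = 1.544%.

Total factor productivity grew 1.544%.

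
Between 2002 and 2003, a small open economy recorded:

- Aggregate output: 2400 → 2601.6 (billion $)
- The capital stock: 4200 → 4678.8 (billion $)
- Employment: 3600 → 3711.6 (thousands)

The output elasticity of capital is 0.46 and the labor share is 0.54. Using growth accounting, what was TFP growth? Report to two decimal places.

TFP grew 1.48%.

Aggregate output growth = (2601.6 − 2400) / 2400 = 8.4%.
The capital stock growth = (4678.8 − 4200) / 4200 = 11.4%.
Employment growth = (3711.6 − 3600) / 3600 = 3.1%.
Labor's share = 1 − 0.46 = 0.54.
The capital stock: 0.46 × 11.4 = 5.244 pp.
Employment: 0.54 × 3.1 = 1.674 pp.
TFP growth = 8.4 − 6.918 = 1.482%.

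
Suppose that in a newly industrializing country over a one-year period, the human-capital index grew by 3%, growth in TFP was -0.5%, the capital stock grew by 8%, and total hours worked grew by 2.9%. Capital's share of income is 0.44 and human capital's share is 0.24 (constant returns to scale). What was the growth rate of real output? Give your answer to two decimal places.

Labor's share = 1 − 0.44 − 0.24 = 0.32.
The capital stock: 0.44 × 8 = 3.52 pp.
The human-capital index: 0.24 × 3 = 0.72 pp.
Total hours worked: 0.32 × 2.9 = 0.928 pp.
Output growth = -0.5 + 5.168 = 4.668%.

4.67%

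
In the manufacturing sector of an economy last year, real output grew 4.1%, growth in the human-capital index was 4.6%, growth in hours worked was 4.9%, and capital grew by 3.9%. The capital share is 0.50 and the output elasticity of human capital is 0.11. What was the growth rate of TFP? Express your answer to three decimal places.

-0.267%

Labor's share = 1 − 0.5 − 0.11 = 0.39.
Capital: 0.5 × 3.9 = 1.95 pp.
The human-capital index: 0.11 × 4.6 = 0.506 pp.
Hours worked: 0.39 × 4.9 = 1.911 pp.
TFP growth = 4.1 − 4.367 = -0.267%.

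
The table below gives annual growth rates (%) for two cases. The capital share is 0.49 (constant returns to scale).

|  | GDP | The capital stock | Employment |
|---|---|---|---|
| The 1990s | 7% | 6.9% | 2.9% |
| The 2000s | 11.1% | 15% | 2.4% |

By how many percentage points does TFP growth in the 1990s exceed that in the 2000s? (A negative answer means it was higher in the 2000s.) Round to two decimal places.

-0.39 percentage points

Labor's share = 1 − 0.49 = 0.51.
The 1990s: TFP = 7 − 3.381 − 1.479 = 2.14%.
The 2000s: TFP = 11.1 − 7.35 − 1.224 = 2.526%.
Difference = 2.14 − (2.526) = -0.386 pp.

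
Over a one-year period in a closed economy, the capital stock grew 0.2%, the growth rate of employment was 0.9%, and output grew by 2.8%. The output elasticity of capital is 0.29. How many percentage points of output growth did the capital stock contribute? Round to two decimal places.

Contribution = share × growth = 0.29 × 0.2 = 0.058 pp.

0.06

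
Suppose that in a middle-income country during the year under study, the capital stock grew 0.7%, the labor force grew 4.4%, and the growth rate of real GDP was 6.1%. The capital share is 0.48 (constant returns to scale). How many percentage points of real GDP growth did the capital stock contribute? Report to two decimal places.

Contribution = share × growth = 0.48 × 0.7 = 0.336 pp.

0.34 pp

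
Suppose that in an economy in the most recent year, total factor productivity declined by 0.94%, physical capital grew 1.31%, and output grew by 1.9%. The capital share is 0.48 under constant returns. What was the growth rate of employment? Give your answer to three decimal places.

Labor's share = 1 − 0.48 = 0.52.
gY = gA + 0.48×1.31 + 0.52×g.
0.52×g = 1.9 + 0.94 − 0.6288 = 2.2112.
g = 2.2112 / 0.52 = 4.25231%.

Employment growth was 4.252%.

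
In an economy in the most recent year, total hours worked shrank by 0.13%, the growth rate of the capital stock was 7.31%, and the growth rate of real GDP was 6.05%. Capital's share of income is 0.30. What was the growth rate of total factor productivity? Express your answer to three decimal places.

3.948%

Labor's share = 1 − 0.3 = 0.7.
The capital stock: 0.3 × 7.31 = 2.193 pp.
Total hours worked: 0.7 × (-0.13) = -0.091 pp.
TFP growth = 6.05 − 2.102 = 3.948%.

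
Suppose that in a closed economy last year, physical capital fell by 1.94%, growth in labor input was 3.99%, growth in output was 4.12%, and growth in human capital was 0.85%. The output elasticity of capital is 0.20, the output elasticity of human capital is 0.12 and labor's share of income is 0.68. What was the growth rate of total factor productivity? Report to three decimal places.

1.693%

Labor's share = 1 − 0.2 − 0.12 = 0.68.
Physical capital: 0.2 × (-1.94) = -0.388 pp.
Human capital: 0.12 × 0.85 = 0.102 pp.
Labor input: 0.68 × 3.99 = 2.7132 pp.
TFP growth = 4.12 − 2.4272 = 1.6928%.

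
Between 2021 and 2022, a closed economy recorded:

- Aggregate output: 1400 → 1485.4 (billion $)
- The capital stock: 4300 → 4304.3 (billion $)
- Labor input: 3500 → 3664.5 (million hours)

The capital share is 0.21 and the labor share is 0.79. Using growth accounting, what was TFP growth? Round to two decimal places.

TFP growth was 2.37%.

Aggregate output growth = (1485.4 − 1400) / 1400 = 6.1%.
The capital stock growth = (4304.3 − 4300) / 4300 = 0.1%.
Labor input growth = (3664.5 − 3500) / 3500 = 4.7%.
Labor's share = 1 − 0.21 = 0.79.
The capital stock: 0.21 × 0.1 = 0.021 pp.
Labor input: 0.79 × 4.7 = 3.713 pp.
TFP growth = 6.1 − 3.734 = 2.366%.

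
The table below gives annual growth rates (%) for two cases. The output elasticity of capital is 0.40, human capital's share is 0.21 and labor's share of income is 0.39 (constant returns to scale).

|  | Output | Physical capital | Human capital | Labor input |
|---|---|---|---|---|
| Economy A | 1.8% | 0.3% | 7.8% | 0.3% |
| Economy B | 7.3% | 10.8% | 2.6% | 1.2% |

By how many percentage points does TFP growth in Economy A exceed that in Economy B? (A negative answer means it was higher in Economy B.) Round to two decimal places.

Labor's share = 1 − 0.4 − 0.21 = 0.39.
Economy A: TFP = 1.8 − 0.12 − 1.638 − 0.117 = -0.075%.
Economy B: TFP = 7.3 − 4.32 − 0.546 − 0.468 = 1.966%.
Difference = -0.075 − (1.966) = -2.041 pp.

-2.04 percentage points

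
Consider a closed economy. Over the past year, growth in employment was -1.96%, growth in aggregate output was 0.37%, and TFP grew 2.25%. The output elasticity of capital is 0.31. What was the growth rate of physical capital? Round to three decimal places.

-1.702%

Labor's share = 1 − 0.31 = 0.69.
gY = gA + 0.69×(-1.96) + 0.31×g.
0.31×g = 0.37 − 2.25 + 1.3524 = -0.5276.
g = -0.5276 / 0.31 = -1.70194%.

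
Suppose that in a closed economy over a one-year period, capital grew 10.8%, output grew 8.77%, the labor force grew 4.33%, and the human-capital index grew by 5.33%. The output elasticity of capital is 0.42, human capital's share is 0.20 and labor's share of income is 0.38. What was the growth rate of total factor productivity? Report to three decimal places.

1.523%

Labor's share = 1 − 0.42 − 0.2 = 0.38.
Capital: 0.42 × 10.8 = 4.536 pp.
The human-capital index: 0.2 × 5.33 = 1.066 pp.
The labor force: 0.38 × 4.33 = 1.6454 pp.
TFP growth = 8.77 − 7.2474 = 1.5226%.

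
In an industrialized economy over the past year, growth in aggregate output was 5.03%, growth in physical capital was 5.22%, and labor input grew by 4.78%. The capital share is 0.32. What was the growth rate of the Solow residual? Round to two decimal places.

Labor's share = 1 − 0.32 = 0.68.
Physical capital: 0.32 × 5.22 = 1.6704 pp.
Labor input: 0.68 × 4.78 = 3.2504 pp.
TFP growth = 5.03 − 4.9208 = 0.1092%.

0.11%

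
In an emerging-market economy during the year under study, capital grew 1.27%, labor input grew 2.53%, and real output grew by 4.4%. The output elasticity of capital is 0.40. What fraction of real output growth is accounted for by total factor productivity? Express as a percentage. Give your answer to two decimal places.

Total factor productivity accounted for 53.95% of growth.

Labor's share = 1 − 0.4 = 0.6.
Capital: 0.4 × 1.27 = 0.508 pp.
Labor input: 0.6 × 2.53 = 1.518 pp.
TFP growth = 4.4 − 2.026 = 2.374%.
TFP share of growth = 2.374 / 4.4 × 100 = 53.9545%.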